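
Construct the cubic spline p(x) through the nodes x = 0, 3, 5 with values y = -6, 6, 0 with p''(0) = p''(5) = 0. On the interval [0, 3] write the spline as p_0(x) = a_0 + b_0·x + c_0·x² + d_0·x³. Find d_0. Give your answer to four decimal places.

Put m_i = p'' at the i-th knot. Here h = (3, 2) and Δ = (4, -3), so the interior equations h_(i-1)·m_(i-1) + 2(h_(i-1)+h_i)·m_i + h_i·m_(i+1) = 6(Δ_i − Δ_(i-1)) read
  3·m_0 + 10·m_1 + 2·m_2 = 6(Δ_1 - Δ_0) = -42
Natural end conditions: m_0 = m_2 = 0.
Hence m_0 = 0, m_1 = -21/5, m_2 = 0.
On [0, 3], with p_0(x) = a_0 + b_0·x + c_0·x² + d_0·x³: c_0 = m_0/2 = 0, d_0 = (m_1 - m_0)/(6h_0) = -7/30, b_0 = Δ_0 - h_0(2m_0 + m_1)/6 = 61/10.

-0.2333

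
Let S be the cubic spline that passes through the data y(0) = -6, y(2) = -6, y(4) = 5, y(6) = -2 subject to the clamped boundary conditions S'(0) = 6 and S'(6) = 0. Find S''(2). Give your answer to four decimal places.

With M_i denoting the second derivative at x_i, h_i = 2, 2, 2, and Δ_i = (y_(i+1) − y_i)/h_i = 0, 11/2, -7/2:
  2·M_0 + 8·M_1 + 2·M_2 = 6(Δ_1 - Δ_0) = 33
  2·M_1 + 8·M_2 + 2·M_3 = 6(Δ_2 - Δ_1) = -54
Clamped end conditions give two more equations: 2h_0·M_0 + h_0·M_1 = 6(Δ_0 - S'(0)) = -36 and h_2·M_2 + 2h_2·M_3 = 6(S'(6) - Δ_2) = 21.
Forward elimination and back-substitution give M_0 = -72/5, M_1 = 54/5, M_2 = -123/10, M_3 = 57/5.

10.8000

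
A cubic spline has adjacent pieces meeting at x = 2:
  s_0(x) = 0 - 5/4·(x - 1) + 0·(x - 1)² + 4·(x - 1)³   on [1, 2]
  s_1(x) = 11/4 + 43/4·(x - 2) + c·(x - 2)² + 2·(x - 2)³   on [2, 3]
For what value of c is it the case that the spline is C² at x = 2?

s_0''(x) = 0 + 24·(x - 1), so s_0''(2) = 24. On the right, s_1''(2) = 2c, so c = 12.

12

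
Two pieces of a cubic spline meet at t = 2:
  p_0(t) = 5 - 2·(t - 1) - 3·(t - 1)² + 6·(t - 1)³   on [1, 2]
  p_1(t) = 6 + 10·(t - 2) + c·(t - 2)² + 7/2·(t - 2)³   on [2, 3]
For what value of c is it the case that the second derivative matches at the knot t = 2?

p_0''(t) = -6 + 36·(t - 1), so p_0''(2) = 30. On the right, p_1''(2) = 2c, so c = 15.

15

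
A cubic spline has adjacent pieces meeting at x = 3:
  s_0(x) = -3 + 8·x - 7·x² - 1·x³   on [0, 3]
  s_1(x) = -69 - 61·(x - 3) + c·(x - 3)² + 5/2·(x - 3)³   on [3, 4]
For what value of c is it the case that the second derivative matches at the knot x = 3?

s_0''(x) = -14 - 6·x, so s_0''(3) = -32. On the right, s_1''(3) = 2c, so c = -16.

-16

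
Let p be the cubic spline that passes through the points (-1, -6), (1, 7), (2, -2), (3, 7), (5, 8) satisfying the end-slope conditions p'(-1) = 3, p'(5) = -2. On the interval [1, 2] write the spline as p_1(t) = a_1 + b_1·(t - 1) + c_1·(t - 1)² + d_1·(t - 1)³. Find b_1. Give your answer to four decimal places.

With M_i denoting the second derivative at x_i, h_i = 2, 1, 1, 2, and Δ_i = (y_(i+1) − y_i)/h_i = 13/2, -9, 9, 1/2:
  2·M_0 + 6·M_1 + 1·M_2 = 6(Δ_1 - Δ_0) = -93
  1·M_1 + 4·M_2 + 1·M_3 = 6(Δ_2 - Δ_1) = 108
  1·M_2 + 6·M_3 + 2·M_4 = 6(Δ_3 - Δ_2) = -51
Clamped end conditions give two more equations: 2h_0·M_0 + h_0·M_1 = 6(Δ_0 - p'(-1)) = 21 and h_3·M_3 + 2h_3·M_4 = 6(p'(5) - Δ_3) = -15.
Solving the tridiagonal system: M_0 = 233/12, M_1 = -85/3, M_2 = 229/6, M_3 = -49/3, M_4 = 53/12.
On [1, 2], with p_1(t) = a_1 + b_1·(t - 1) + c_1·(t - 1)² + d_1·(t - 1)³: c_1 = M_1/2 = -85/6, d_1 = (M_2 - M_1)/(6h_1) = 133/12, b_1 = Δ_1 - h_1(2M_1 + M_2)/6 = -71/12.

-5.9167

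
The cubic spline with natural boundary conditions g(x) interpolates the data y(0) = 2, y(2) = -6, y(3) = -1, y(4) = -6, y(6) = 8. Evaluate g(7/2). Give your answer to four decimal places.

Let m_i = g''(x_i). Step sizes h_i = 2, 1, 1, 2; slopes of the chords Δ_i = (y_(i+1) - y_i)/h_i = -4, 5, -5, 7.
  2·m_0 + 6·m_1 + 1·m_2 = 6(Δ_1 - Δ_0) = 54
  1·m_1 + 4·m_2 + 1·m_3 = 6(Δ_2 - Δ_1) = -60
  1·m_2 + 6·m_3 + 2·m_4 = 6(Δ_3 - Δ_2) = 72
Natural end conditions: m_0 = m_4 = 0.
Hence m_0 = 0, m_1 = 279/22, m_2 = -243/11, m_3 = 345/22, m_4 = 0.
On [3, 4], g(x) = -1 - 1/4·(x - 3) - 243/22·(x - 3)² + 277/44·(x - 3)³.
With (x - 3) = 1/2: g(7/2) = -1091/352.

-3.0994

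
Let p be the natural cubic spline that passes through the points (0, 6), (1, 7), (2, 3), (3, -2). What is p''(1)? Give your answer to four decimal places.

-7.6000

Put M_i = p'' at the i-th knot. Here h = (1, 1, 1) and Δ = (1, -4, -5), so the interior equations h_(i-1)·M_(i-1) + 2(h_(i-1)+h_i)·M_i + h_i·M_(i+1) = 6(Δ_i − Δ_(i-1)) read
  1·M_0 + 4·M_1 + 1·M_2 = 6(Δ_1 - Δ_0) = -30
  1·M_1 + 4·M_2 + 1·M_3 = 6(Δ_2 - Δ_1) = -6
Natural end conditions: M_0 = M_3 = 0.
Solving: M_0 = 0, M_1 = -38/5, M_2 = 2/5, M_3 = 0.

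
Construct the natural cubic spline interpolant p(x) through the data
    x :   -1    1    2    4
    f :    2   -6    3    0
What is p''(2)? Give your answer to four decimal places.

-13.0286

Let σ_i = p''(x_i). Step sizes h_i = 2, 1, 2; slopes of the chords Δ_i = (y_(i+1) - y_i)/h_i = -4, 9, -3/2.
  2·σ_0 + 6·σ_1 + 1·σ_2 = 6(Δ_1 - Δ_0) = 78
  1·σ_1 + 6·σ_2 + 2·σ_3 = 6(Δ_2 - Δ_1) = -63
Natural end conditions: σ_0 = σ_3 = 0.
Solving: σ_0 = 0, σ_1 = 531/35, σ_2 = -456/35, σ_3 = 0.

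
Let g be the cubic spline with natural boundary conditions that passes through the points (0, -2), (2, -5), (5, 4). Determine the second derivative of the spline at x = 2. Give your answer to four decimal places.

Let σ_i = g''(x_i). Step sizes h_i = 2, 3; slopes of the chords Δ_i = (y_(i+1) - y_i)/h_i = -3/2, 3.
  2·σ_0 + 10·σ_1 + 3·σ_2 = 6(Δ_1 - Δ_0) = 27
Natural end conditions: σ_0 = σ_2 = 0.
Solving: σ_0 = 0, σ_1 = 27/10, σ_2 = 0.

2.7000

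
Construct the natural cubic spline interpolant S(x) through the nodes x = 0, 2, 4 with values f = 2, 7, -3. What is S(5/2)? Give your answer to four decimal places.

With M_i denoting the second derivative at x_i, h_i = 2, 2, and Δ_i = (y_(i+1) − y_i)/h_i = 5/2, -5:
  2·M_0 + 8·M_1 + 2·M_2 = 6(Δ_1 - Δ_0) = -45
Natural end conditions: M_0 = M_2 = 0.
Hence M_0 = 0, M_1 = -45/8, M_2 = 0.
On [2, 4], S(x) = 7 - 5/4·(x - 2) - 45/16·(x - 2)² + 15/32·(x - 2)³.
With (x - 2) = 1/2: S(5/2) = 1467/256.

5.7305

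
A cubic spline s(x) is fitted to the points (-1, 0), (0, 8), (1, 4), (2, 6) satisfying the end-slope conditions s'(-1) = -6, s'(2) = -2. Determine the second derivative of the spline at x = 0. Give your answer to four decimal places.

With σ_i denoting the second derivative at x_i, h_i = 1, 1, 1, and Δ_i = (y_(i+1) − y_i)/h_i = 8, -4, 2:
  1·σ_0 + 4·σ_1 + 1·σ_2 = 6(Δ_1 - Δ_0) = -72
  1·σ_1 + 4·σ_2 + 1·σ_3 = 6(Δ_2 - Δ_1) = 36
Clamped end conditions give two more equations: 2h_0·σ_0 + h_0·σ_1 = 6(Δ_0 - s'(-1)) = 84 and h_2·σ_2 + 2h_2·σ_3 = 6(s'(2) - Δ_2) = -24.
Forward elimination and back-substitution give σ_0 = 928/15, σ_1 = -596/15, σ_2 = 376/15, σ_3 = -368/15.

-39.7333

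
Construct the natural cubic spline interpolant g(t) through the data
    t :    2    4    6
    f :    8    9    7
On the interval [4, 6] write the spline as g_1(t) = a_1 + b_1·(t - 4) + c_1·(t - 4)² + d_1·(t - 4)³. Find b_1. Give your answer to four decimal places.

-0.2500

With σ_i denoting the second derivative at x_i, h_i = 2, 2, and Δ_i = (y_(i+1) − y_i)/h_i = 1/2, -1:
  2·σ_0 + 8·σ_1 + 2·σ_2 = 6(Δ_1 - Δ_0) = -9
Natural end conditions: σ_0 = σ_2 = 0.
Solving: σ_0 = 0, σ_1 = -9/8, σ_2 = 0.
On [4, 6], with g_1(t) = a_1 + b_1·(t - 4) + c_1·(t - 4)² + d_1·(t - 4)³: c_1 = σ_1/2 = -9/16, d_1 = (σ_2 - σ_1)/(6h_1) = 3/32, b_1 = Δ_1 - h_1(2σ_1 + σ_2)/6 = -1/4.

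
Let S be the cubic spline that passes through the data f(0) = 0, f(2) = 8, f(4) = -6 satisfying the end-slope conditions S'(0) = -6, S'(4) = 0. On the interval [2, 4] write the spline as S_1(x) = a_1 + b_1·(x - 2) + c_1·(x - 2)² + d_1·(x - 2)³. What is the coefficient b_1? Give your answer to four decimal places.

Let σ_i = S''(x_i). Step sizes h_i = 2, 2; slopes of the chords Δ_i = (y_(i+1) - y_i)/h_i = 4, -7.
  2·σ_0 + 8·σ_1 + 2·σ_2 = 6(Δ_1 - Δ_0) = -66
Clamped end conditions give two more equations: 2h_0·σ_0 + h_0·σ_1 = 6(Δ_0 - S'(0)) = 60 and h_1·σ_1 + 2h_1·σ_2 = 6(S'(4) - Δ_1) = 42.
Solving: σ_0 = 99/4, σ_1 = -39/2, σ_2 = 81/4.
On [2, 4], with S_1(x) = a_1 + b_1·(x - 2) + c_1·(x - 2)² + d_1·(x - 2)³: c_1 = σ_1/2 = -39/4, d_1 = (σ_2 - σ_1)/(6h_1) = 53/16, b_1 = Δ_1 - h_1(2σ_1 + σ_2)/6 = -3/4.

-0.7500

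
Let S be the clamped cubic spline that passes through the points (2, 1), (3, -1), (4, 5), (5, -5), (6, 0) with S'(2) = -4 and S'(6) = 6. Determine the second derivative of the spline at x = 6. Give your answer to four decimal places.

With M_i denoting the second derivative at x_i, h_i = 1, 1, 1, 1, and Δ_i = (y_(i+1) − y_i)/h_i = -2, 6, -10, 5:
  1·M_0 + 4·M_1 + 1·M_2 = 6(Δ_1 - Δ_0) = 48
  1·M_1 + 4·M_2 + 1·M_3 = 6(Δ_2 - Δ_1) = -96
  1·M_2 + 4·M_3 + 1·M_4 = 6(Δ_3 - Δ_2) = 90
Clamped end conditions give two more equations: 2h_0·M_0 + h_0·M_1 = 6(Δ_0 - S'(2)) = 12 and h_3·M_3 + 2h_3·M_4 = 6(S'(6) - Δ_3) = 6.
Solving: M_0 = -155/28, M_1 = 323/14, M_2 = -155/4, M_3 = 503/14, M_4 = -419/28.

-14.9643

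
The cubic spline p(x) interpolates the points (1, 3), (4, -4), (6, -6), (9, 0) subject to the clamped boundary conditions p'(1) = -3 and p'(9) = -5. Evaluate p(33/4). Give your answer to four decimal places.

1.4516

With m_i denoting the second derivative at x_i, h_i = 3, 2, 3, and Δ_i = (y_(i+1) − y_i)/h_i = -7/3, -1, 2:
  3·m_0 + 10·m_1 + 2·m_2 = 6(Δ_1 - Δ_0) = 8
  2·m_1 + 10·m_2 + 3·m_3 = 6(Δ_2 - Δ_1) = 18
Clamped end conditions give two more equations: 2h_0·m_0 + h_0·m_1 = 6(Δ_0 - p'(1)) = 4 and h_2·m_2 + 2h_2·m_3 = 6(p'(9) - Δ_2) = -42.
Forward elimination and back-substitution give m_0 = 236/273, m_1 = -36/91, m_2 = 426/91, m_3 = -850/91.
On [6, 9], p(x) = -6 + 181/91·(x - 6) + 213/91·(x - 6)² - 638/819·(x - 6)³.
With (x - 6) = 9/4: p(33/4) = 4227/2912.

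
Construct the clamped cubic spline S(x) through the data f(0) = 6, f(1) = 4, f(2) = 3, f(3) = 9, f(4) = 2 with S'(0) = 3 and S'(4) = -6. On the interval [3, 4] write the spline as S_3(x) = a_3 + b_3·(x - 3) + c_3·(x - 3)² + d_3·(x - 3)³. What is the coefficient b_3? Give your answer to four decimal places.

-0.4821

Put m_i = S'' at the i-th knot. Here h = (1, 1, 1, 1) and Δ = (-2, -1, 6, -7), so the interior equations h_(i-1)·m_(i-1) + 2(h_(i-1)+h_i)·m_i + h_i·m_(i+1) = 6(Δ_i − Δ_(i-1)) read
  1·m_0 + 4·m_1 + 1·m_2 = 6(Δ_1 - Δ_0) = 6
  1·m_1 + 4·m_2 + 1·m_3 = 6(Δ_2 - Δ_1) = 42
  1·m_2 + 4·m_3 + 1·m_4 = 6(Δ_3 - Δ_2) = -78
Clamped end conditions give two more equations: 2h_0·m_0 + h_0·m_1 = 6(Δ_0 - S'(0)) = -30 and h_3·m_3 + 2h_3·m_4 = 6(S'(4) - Δ_3) = 6.
Solving: m_0 = -435/28, m_1 = 15/14, m_2 = 69/4, m_3 = -393/14, m_4 = 477/28.
On [3, 4], with S_3(x) = a_3 + b_3·(x - 3) + c_3·(x - 3)² + d_3·(x - 3)³: c_3 = m_3/2 = -393/28, d_3 = (m_4 - m_3)/(6h_3) = 421/56, b_3 = Δ_3 - h_3(2m_3 + m_4)/6 = -27/56.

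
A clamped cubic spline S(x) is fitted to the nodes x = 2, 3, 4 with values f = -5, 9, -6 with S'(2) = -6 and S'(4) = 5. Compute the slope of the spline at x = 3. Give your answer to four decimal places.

Write M_i for S''(x_i). With h_i = 1, 1 and divided differences Δ_i = 14, -15, the continuity of S' gives the tridiagonal system
  1·M_0 + 4·M_1 + 1·M_2 = 6(Δ_1 - Δ_0) = -174
Clamped end conditions give two more equations: 2h_0·M_0 + h_0·M_1 = 6(Δ_0 - S'(2)) = 120 and h_1·M_1 + 2h_1·M_2 = 6(S'(4) - Δ_1) = 120.
Forward elimination and back-substitution give M_0 = 109, M_1 = -98, M_2 = 109.
On [3, 4], S'(x) = b_1 + 2c_1·(x - 3) + 3d_1·(x - 3)² with b_1 = Δ_1 - h_1(2M_1 + M_2)/6 = -1/2, c_1 = M_1/2 = -49, d_1 = (M_2 - M_1)/(6h_1) = 69/2. So S'(3) = -1/2.

-0.5000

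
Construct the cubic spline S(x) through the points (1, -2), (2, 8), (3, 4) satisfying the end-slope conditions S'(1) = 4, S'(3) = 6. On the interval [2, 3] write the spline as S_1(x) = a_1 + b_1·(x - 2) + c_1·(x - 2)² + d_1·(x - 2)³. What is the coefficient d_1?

16

With M_i denoting the second derivative at x_i, h_i = 1, 1, and Δ_i = (y_(i+1) − y_i)/h_i = 10, -4:
  1·M_0 + 4·M_1 + 1·M_2 = 6(Δ_1 - Δ_0) = -84
Clamped end conditions give two more equations: 2h_0·M_0 + h_0·M_1 = 6(Δ_0 - S'(1)) = 36 and h_1·M_1 + 2h_1·M_2 = 6(S'(3) - Δ_1) = 60.
Solving: M_0 = 40, M_1 = -44, M_2 = 52.
On [2, 3], with S_1(x) = a_1 + b_1·(x - 2) + c_1·(x - 2)² + d_1·(x - 2)³: c_1 = M_1/2 = -22, d_1 = (M_2 - M_1)/(6h_1) = 16, b_1 = Δ_1 - h_1(2M_1 + M_2)/6 = 2.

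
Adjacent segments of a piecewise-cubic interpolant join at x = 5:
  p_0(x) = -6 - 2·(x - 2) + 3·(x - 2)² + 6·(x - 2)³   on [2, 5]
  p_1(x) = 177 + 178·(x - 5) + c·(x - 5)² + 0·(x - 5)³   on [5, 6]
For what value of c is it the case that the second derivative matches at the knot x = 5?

p_0''(x) = 6 + 36·(x - 2), so p_0''(5) = 114. On the right, p_1''(5) = 2c, so c = 57.

57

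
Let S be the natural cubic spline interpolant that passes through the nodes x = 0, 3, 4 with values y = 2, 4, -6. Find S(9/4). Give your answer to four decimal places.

Write σ_i for S''(x_i). With h_i = 3, 1 and divided differences Δ_i = 2/3, -10, the continuity of S' gives the tridiagonal system
  3·σ_0 + 8·σ_1 + 1·σ_2 = 6(Δ_1 - Δ_0) = -64
Natural end conditions: σ_0 = σ_2 = 0.
Hence σ_0 = 0, σ_1 = -8, σ_2 = 0.
On [0, 3], S(x) = 2 + 14/3·x + 0·x² - 4/9·x³.
With x = 9/4: S(9/4) = 119/16.

7.4375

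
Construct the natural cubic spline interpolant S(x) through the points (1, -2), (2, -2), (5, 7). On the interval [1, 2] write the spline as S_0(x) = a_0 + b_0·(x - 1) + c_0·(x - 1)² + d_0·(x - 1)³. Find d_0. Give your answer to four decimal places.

0.3750

With M_i denoting the second derivative at x_i, h_i = 1, 3, and Δ_i = (y_(i+1) − y_i)/h_i = 0, 3:
  1·M_0 + 8·M_1 + 3·M_2 = 6(Δ_1 - Δ_0) = 18
Natural end conditions: M_0 = M_2 = 0.
Solving: M_0 = 0, M_1 = 9/4, M_2 = 0.
On [1, 2], with S_0(x) = a_0 + b_0·(x - 1) + c_0·(x - 1)² + d_0·(x - 1)³: c_0 = M_0/2 = 0, d_0 = (M_1 - M_0)/(6h_0) = 3/8, b_0 = Δ_0 - h_0(2M_0 + M_1)/6 = -3/8.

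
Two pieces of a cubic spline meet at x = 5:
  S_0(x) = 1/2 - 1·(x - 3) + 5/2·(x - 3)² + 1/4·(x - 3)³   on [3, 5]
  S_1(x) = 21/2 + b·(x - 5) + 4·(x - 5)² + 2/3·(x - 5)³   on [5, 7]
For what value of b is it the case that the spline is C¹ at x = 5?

S_0'(x) = -1 + 5·(x - 3) + 3/4·(x - 3)², so S_0'(5) = 12. On the right, S_1'(5) = b, so b = 12.

12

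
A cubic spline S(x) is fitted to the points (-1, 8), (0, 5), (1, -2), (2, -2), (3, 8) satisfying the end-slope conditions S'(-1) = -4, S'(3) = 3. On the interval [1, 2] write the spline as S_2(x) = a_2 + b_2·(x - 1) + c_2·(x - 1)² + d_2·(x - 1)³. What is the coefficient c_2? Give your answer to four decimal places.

3.8750

Let M_i = S''(x_i). Step sizes h_i = 1, 1, 1, 1; slopes of the chords Δ_i = (y_(i+1) - y_i)/h_i = -3, -7, 0, 10.
  1·M_0 + 4·M_1 + 1·M_2 = 6(Δ_1 - Δ_0) = -24
  1·M_1 + 4·M_2 + 1·M_3 = 6(Δ_2 - Δ_1) = 42
  1·M_2 + 4·M_3 + 1·M_4 = 6(Δ_3 - Δ_2) = 60
Clamped end conditions give two more equations: 2h_0·M_0 + h_0·M_1 = 6(Δ_0 - S'(-1)) = 6 and h_3·M_3 + 2h_3·M_4 = 6(S'(3) - Δ_3) = -42.
Hence M_0 = 223/28, M_1 = -139/14, M_2 = 31/4, M_3 = 293/14, M_4 = -881/28.
On [1, 2], with S_2(x) = a_2 + b_2·(x - 1) + c_2·(x - 1)² + d_2·(x - 1)³: c_2 = M_2/2 = 31/8, d_2 = (M_3 - M_2)/(6h_2) = 123/56, b_2 = Δ_2 - h_2(2M_2 + M_3)/6 = -85/14.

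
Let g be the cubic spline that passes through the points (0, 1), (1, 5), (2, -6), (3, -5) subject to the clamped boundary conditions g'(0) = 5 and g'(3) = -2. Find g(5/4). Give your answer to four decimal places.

2.8375

Let σ_i = g''(x_i). Step sizes h_i = 1, 1, 1; slopes of the chords Δ_i = (y_(i+1) - y_i)/h_i = 4, -11, 1.
  1·σ_0 + 4·σ_1 + 1·σ_2 = 6(Δ_1 - Δ_0) = -90
  1·σ_1 + 4·σ_2 + 1·σ_3 = 6(Δ_2 - Δ_1) = 72
Clamped end conditions give two more equations: 2h_0·σ_0 + h_0·σ_1 = 6(Δ_0 - g'(0)) = -6 and h_2·σ_2 + 2h_2·σ_3 = 6(g'(3) - Δ_2) = -18.
Solving: σ_0 = 212/15, σ_1 = -514/15, σ_2 = 494/15, σ_3 = -382/15.
On [1, 2], g(x) = 5 - 76/15·(x - 1) - 257/15·(x - 1)² + 56/5·(x - 1)³.
With (x - 1) = 1/4: g(5/4) = 227/80.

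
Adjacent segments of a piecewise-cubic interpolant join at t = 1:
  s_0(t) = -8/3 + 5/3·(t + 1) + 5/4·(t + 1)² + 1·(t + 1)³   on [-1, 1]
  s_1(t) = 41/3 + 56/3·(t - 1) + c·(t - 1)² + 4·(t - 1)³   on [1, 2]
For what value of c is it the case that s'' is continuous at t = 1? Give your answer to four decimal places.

7.2500

s_0''(t) = 5/2 + 6·(t + 1), so s_0''(1) = 29/2. On the right, s_1''(1) = 2c, so c = 29/4.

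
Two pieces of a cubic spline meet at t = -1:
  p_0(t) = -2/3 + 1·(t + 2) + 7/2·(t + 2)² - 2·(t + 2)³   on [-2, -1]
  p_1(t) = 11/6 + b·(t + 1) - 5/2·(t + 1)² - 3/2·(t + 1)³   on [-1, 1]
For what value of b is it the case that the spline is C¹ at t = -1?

p_0'(t) = 1 + 7·(t + 2) - 6·(t + 2)², so p_0'(-1) = 2. On the right, p_1'(-1) = b, so b = 2.

2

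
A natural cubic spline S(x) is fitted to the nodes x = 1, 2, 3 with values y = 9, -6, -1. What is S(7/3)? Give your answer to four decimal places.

Let M_i = S''(x_i). Step sizes h_i = 1, 1; slopes of the chords Δ_i = (y_(i+1) - y_i)/h_i = -15, 5.
  1·M_0 + 4·M_1 + 1·M_2 = 6(Δ_1 - Δ_0) = 120
Natural end conditions: M_0 = M_2 = 0.
Forward elimination and back-substitution give M_0 = 0, M_1 = 30, M_2 = 0.
On [2, 3], S(x) = -6 - 5·(x - 2) + 15·(x - 2)² - 5·(x - 2)³.
With (x - 2) = 1/3: S(7/3) = -167/27.

-6.1852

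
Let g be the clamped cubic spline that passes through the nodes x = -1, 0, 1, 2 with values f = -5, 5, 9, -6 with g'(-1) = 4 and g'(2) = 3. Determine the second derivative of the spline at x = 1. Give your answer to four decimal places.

Write m_i for g''(x_i). With h_i = 1, 1, 1 and divided differences Δ_i = 10, 4, -15, the continuity of g' gives the tridiagonal system
  1·m_0 + 4·m_1 + 1·m_2 = 6(Δ_1 - Δ_0) = -36
  1·m_1 + 4·m_2 + 1·m_3 = 6(Δ_2 - Δ_1) = -114
Clamped end conditions give two more equations: 2h_0·m_0 + h_0·m_1 = 6(Δ_0 - g'(-1)) = 36 and h_2·m_2 + 2h_2·m_3 = 6(g'(2) - Δ_2) = 108.
Forward elimination and back-substitution give m_0 = 284/15, m_1 = -28/15, m_2 = -712/15, m_3 = 1166/15.

-47.4667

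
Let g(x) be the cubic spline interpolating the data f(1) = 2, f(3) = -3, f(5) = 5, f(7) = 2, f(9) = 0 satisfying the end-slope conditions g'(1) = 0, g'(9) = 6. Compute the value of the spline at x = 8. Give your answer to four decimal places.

Put σ_i = g'' at the i-th knot. Here h = (2, 2, 2, 2) and Δ = (-5/2, 4, -3/2, -1), so the interior equations h_(i-1)·σ_(i-1) + 2(h_(i-1)+h_i)·σ_i + h_i·σ_(i+1) = 6(Δ_i − Δ_(i-1)) read
  2·σ_0 + 8·σ_1 + 2·σ_2 = 6(Δ_1 - Δ_0) = 39
  2·σ_1 + 8·σ_2 + 2·σ_3 = 6(Δ_2 - Δ_1) = -33
  2·σ_2 + 8·σ_3 + 2·σ_4 = 6(Δ_3 - Δ_2) = 3
Clamped end conditions give two more equations: 2h_0·σ_0 + h_0·σ_1 = 6(Δ_0 - g'(1)) = -15 and h_3·σ_3 + 2h_3·σ_4 = 6(g'(9) - Δ_3) = 42.
Forward elimination and back-substitution give σ_0 = -111/14, σ_1 = 117/14, σ_2 = -6, σ_3 = -6/7, σ_4 = 153/14.
On [7, 9], g(x) = 2 - 57/14·(x - 7) - 3/7·(x - 7)² + 55/56·(x - 7)³.
With (x - 7) = 1: g(8) = -85/56.

-1.5179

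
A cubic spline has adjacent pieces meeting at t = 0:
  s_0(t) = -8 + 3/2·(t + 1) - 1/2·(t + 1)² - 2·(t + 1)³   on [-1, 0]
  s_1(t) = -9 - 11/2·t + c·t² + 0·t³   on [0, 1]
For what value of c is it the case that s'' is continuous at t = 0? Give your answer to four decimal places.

s_0''(t) = -1 - 12·(t + 1), so s_0''(0) = -13. On the right, s_1''(0) = 2c, so c = -13/2.

-6.5000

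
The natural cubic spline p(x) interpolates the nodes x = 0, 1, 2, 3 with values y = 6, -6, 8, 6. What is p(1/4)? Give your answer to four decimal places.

1.1250

Write M_i for p''(x_i). With h_i = 1, 1, 1 and divided differences Δ_i = -12, 14, -2, the continuity of p' gives the tridiagonal system
  1·M_0 + 4·M_1 + 1·M_2 = 6(Δ_1 - Δ_0) = 156
  1·M_1 + 4·M_2 + 1·M_3 = 6(Δ_2 - Δ_1) = -96
Natural end conditions: M_0 = M_3 = 0.
Hence M_0 = 0, M_1 = 48, M_2 = -36, M_3 = 0.
On [0, 1], p(x) = 6 - 20·x + 0·x² + 8·x³.
With x = 1/4: p(1/4) = 9/8.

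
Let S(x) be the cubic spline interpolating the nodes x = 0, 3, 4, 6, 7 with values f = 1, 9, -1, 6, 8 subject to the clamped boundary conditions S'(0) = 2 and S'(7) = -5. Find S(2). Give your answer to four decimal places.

10.9250

Let m_i = S''(x_i). Step sizes h_i = 3, 1, 2, 1; slopes of the chords Δ_i = (y_(i+1) - y_i)/h_i = 8/3, -10, 7/2, 2.
  3·m_0 + 8·m_1 + 1·m_2 = 6(Δ_1 - Δ_0) = -76
  1·m_1 + 6·m_2 + 2·m_3 = 6(Δ_2 - Δ_1) = 81
  2·m_2 + 6·m_3 + 1·m_4 = 6(Δ_3 - Δ_2) = -9
Clamped end conditions give two more equations: 2h_0·m_0 + h_0·m_1 = 6(Δ_0 - S'(0)) = 4 and h_3·m_3 + 2h_3·m_4 = 6(S'(7) - Δ_3) = -42.
Solving the tridiagonal system: m_0 = 5855/732, m_1 = -1789/122, m_2 = 4225/244, m_3 = -251/61, m_4 = -2311/122.
On [0, 3], S(x) = 1 + 2·x + 5855/1464·x² - 16589/13176·x³.
With x = 2: S(2) = 35987/3294.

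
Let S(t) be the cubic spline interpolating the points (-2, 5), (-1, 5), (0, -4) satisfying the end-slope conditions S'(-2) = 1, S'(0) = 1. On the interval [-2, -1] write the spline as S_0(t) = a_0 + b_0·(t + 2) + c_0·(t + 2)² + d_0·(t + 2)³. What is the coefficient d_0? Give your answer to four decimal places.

-6.2500

Put M_i = S'' at the i-th knot. Here h = (1, 1) and Δ = (0, -9), so the interior equations h_(i-1)·M_(i-1) + 2(h_(i-1)+h_i)·M_i + h_i·M_(i+1) = 6(Δ_i − Δ_(i-1)) read
  1·M_0 + 4·M_1 + 1·M_2 = 6(Δ_1 - Δ_0) = -54
Clamped end conditions give two more equations: 2h_0·M_0 + h_0·M_1 = 6(Δ_0 - S'(-2)) = -6 and h_1·M_1 + 2h_1·M_2 = 6(S'(0) - Δ_1) = 60.
Solving: M_0 = 21/2, M_1 = -27, M_2 = 87/2.
On [-2, -1], with S_0(t) = a_0 + b_0·(t + 2) + c_0·(t + 2)² + d_0·(t + 2)³: c_0 = M_0/2 = 21/4, d_0 = (M_1 - M_0)/(6h_0) = -25/4, b_0 = Δ_0 - h_0(2M_0 + M_1)/6 = 1.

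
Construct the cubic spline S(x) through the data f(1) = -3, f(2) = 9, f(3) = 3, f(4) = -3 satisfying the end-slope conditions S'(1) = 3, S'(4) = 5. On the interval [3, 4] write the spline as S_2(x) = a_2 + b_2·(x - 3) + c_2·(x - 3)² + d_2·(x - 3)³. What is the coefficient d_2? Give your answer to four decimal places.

5.0667

With m_i denoting the second derivative at x_i, h_i = 1, 1, 1, and Δ_i = (y_(i+1) − y_i)/h_i = 12, -6, -6:
  1·m_0 + 4·m_1 + 1·m_2 = 6(Δ_1 - Δ_0) = -108
  1·m_1 + 4·m_2 + 1·m_3 = 6(Δ_2 - Δ_1) = 0
Clamped end conditions give two more equations: 2h_0·m_0 + h_0·m_1 = 6(Δ_0 - S'(1)) = 54 and h_2·m_2 + 2h_2·m_3 = 6(S'(4) - Δ_2) = 66.
Hence m_0 = 698/15, m_1 = -586/15, m_2 = 26/15, m_3 = 482/15.
On [3, 4], with S_2(x) = a_2 + b_2·(x - 3) + c_2·(x - 3)² + d_2·(x - 3)³: c_2 = m_2/2 = 13/15, d_2 = (m_3 - m_2)/(6h_2) = 76/15, b_2 = Δ_2 - h_2(2m_2 + m_3)/6 = -179/15.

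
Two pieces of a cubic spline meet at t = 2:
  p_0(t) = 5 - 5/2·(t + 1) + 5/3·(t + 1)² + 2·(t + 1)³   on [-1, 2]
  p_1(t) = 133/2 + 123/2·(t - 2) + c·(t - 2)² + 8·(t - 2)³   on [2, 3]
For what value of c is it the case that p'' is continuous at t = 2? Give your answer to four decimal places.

p_0''(t) = 10/3 + 12·(t + 1), so p_0''(2) = 118/3. On the right, p_1''(2) = 2c, so c = 59/3.

19.6667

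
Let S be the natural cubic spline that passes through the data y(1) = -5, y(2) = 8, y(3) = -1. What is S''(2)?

-33

Put σ_i = S'' at the i-th knot. Here h = (1, 1) and Δ = (13, -9), so the interior equations h_(i-1)·σ_(i-1) + 2(h_(i-1)+h_i)·σ_i + h_i·σ_(i+1) = 6(Δ_i − Δ_(i-1)) read
  1·σ_0 + 4·σ_1 + 1·σ_2 = 6(Δ_1 - Δ_0) = -132
Natural end conditions: σ_0 = σ_2 = 0.
Solving the tridiagonal system: σ_0 = 0, σ_1 = -33, σ_2 = 0.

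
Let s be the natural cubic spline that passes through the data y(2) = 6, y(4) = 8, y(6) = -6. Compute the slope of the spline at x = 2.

Write σ_i for s''(x_i). With h_i = 2, 2 and divided differences Δ_i = 1, -7, the continuity of s' gives the tridiagonal system
  2·σ_0 + 8·σ_1 + 2·σ_2 = 6(Δ_1 - Δ_0) = -48
Natural end conditions: σ_0 = σ_2 = 0.
Solving: σ_0 = 0, σ_1 = -6, σ_2 = 0.
On [2, 4], s'(x) = b_0 + 2c_0·(x - 2) + 3d_0·(x - 2)² with b_0 = Δ_0 - h_0(2σ_0 + σ_1)/6 = 3, c_0 = σ_0/2 = 0, d_0 = (σ_1 - σ_0)/(6h_0) = -1/2. So s'(2) = 3.

3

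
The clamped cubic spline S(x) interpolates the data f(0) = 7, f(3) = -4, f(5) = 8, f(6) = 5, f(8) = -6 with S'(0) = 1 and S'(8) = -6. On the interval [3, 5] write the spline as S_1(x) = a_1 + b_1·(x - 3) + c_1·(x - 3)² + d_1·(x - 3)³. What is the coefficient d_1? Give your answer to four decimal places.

With M_i denoting the second derivative at x_i, h_i = 3, 2, 1, 2, and Δ_i = (y_(i+1) − y_i)/h_i = -11/3, 6, -3, -11/2:
  3·M_0 + 10·M_1 + 2·M_2 = 6(Δ_1 - Δ_0) = 58
  2·M_1 + 6·M_2 + 1·M_3 = 6(Δ_2 - Δ_1) = -54
  1·M_2 + 6·M_3 + 2·M_4 = 6(Δ_3 - Δ_2) = -15
Clamped end conditions give two more equations: 2h_0·M_0 + h_0·M_1 = 6(Δ_0 - S'(0)) = -28 and h_3·M_3 + 2h_3·M_4 = 6(S'(8) - Δ_3) = -3.
Solving the tridiagonal system: M_0 = -4715/453, M_1 = 1734/151, M_2 = -3867/302, M_3 = -21/151, M_4 = -411/604.
On [3, 5], with S_1(x) = a_1 + b_1·(x - 3) + c_1·(x - 3)² + d_1·(x - 3)³: c_1 = M_1/2 = 867/151, d_1 = (M_2 - M_1)/(6h_1) = -2445/1208, b_1 = Δ_1 - h_1(2M_1 + M_2)/6 = 789/302.

-2.0240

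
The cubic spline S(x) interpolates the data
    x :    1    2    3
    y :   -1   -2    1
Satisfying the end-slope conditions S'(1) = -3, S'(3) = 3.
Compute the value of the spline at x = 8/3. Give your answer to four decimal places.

Write σ_i for S''(x_i). With h_i = 1, 1 and divided differences Δ_i = -1, 3, the continuity of S' gives the tridiagonal system
  1·σ_0 + 4·σ_1 + 1·σ_2 = 6(Δ_1 - Δ_0) = 24
Clamped end conditions give two more equations: 2h_0·σ_0 + h_0·σ_1 = 6(Δ_0 - S'(1)) = 12 and h_1·σ_1 + 2h_1·σ_2 = 6(S'(3) - Δ_1) = 0.
Forward elimination and back-substitution give σ_0 = 3, σ_1 = 6, σ_2 = -3.
On [2, 3], S(x) = -2 + 3/2·(x - 2) + 3·(x - 2)² - 3/2·(x - 2)³.
With (x - 2) = 2/3: S(8/3) = -1/9.

-0.1111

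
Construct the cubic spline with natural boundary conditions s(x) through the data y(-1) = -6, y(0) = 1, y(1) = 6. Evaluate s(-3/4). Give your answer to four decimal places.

Write σ_i for s''(x_i). With h_i = 1, 1 and divided differences Δ_i = 7, 5, the continuity of s' gives the tridiagonal system
  1·σ_0 + 4·σ_1 + 1·σ_2 = 6(Δ_1 - Δ_0) = -12
Natural end conditions: σ_0 = σ_2 = 0.
Solving: σ_0 = 0, σ_1 = -3, σ_2 = 0.
On [-1, 0], s(x) = -6 + 15/2·(x + 1) + 0·(x + 1)² - 1/2·(x + 1)³.
With (x + 1) = 1/4: s(-3/4) = -529/128.

-4.1328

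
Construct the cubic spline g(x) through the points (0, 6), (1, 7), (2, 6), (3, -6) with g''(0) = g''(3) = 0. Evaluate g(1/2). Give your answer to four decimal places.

Let M_i = g''(x_i). Step sizes h_i = 1, 1, 1; slopes of the chords Δ_i = (y_(i+1) - y_i)/h_i = 1, -1, -12.
  1·M_0 + 4·M_1 + 1·M_2 = 6(Δ_1 - Δ_0) = -12
  1·M_1 + 4·M_2 + 1·M_3 = 6(Δ_2 - Δ_1) = -66
Natural end conditions: M_0 = M_3 = 0.
Hence M_0 = 0, M_1 = 6/5, M_2 = -84/5, M_3 = 0.
On [0, 1], g(x) = 6 + 4/5·x + 0·x² + 1/5·x³.
With x = 1/2: g(1/2) = 257/40.

6.4250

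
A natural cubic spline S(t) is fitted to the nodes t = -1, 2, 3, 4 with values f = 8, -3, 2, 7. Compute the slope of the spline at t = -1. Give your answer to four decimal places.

Write σ_i for S''(x_i). With h_i = 3, 1, 1 and divided differences Δ_i = -11/3, 5, 5, the continuity of S' gives the tridiagonal system
  3·σ_0 + 8·σ_1 + 1·σ_2 = 6(Δ_1 - Δ_0) = 52
  1·σ_1 + 4·σ_2 + 1·σ_3 = 6(Δ_2 - Δ_1) = 0
Natural end conditions: σ_0 = σ_3 = 0.
Forward elimination and back-substitution give σ_0 = 0, σ_1 = 208/31, σ_2 = -52/31, σ_3 = 0.
On [-1, 2], S'(t) = b_0 + 2c_0·(t + 1) + 3d_0·(t + 1)² with b_0 = Δ_0 - h_0(2σ_0 + σ_1)/6 = -653/93, c_0 = σ_0/2 = 0, d_0 = (σ_1 - σ_0)/(6h_0) = 104/279. So S'(-1) = -653/93.

-7.0215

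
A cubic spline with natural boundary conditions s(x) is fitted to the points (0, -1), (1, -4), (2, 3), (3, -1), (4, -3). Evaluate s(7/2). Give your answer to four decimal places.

-2.5625

Write M_i for s''(x_i). With h_i = 1, 1, 1, 1 and divided differences Δ_i = -3, 7, -4, -2, the continuity of s' gives the tridiagonal system
  1·M_0 + 4·M_1 + 1·M_2 = 6(Δ_1 - Δ_0) = 60
  1·M_1 + 4·M_2 + 1·M_3 = 6(Δ_2 - Δ_1) = -66
  1·M_2 + 4·M_3 + 1·M_4 = 6(Δ_3 - Δ_2) = 12
Natural end conditions: M_0 = M_4 = 0.
Solving: M_0 = 0, M_1 = 21, M_2 = -24, M_3 = 9, M_4 = 0.
On [3, 4], s(x) = -1 - 5·(x - 3) + 9/2·(x - 3)² - 3/2·(x - 3)³.
With (x - 3) = 1/2: s(7/2) = -41/16.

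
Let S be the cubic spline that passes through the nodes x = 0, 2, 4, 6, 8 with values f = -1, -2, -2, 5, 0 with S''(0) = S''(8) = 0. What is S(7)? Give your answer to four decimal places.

With σ_i denoting the second derivative at x_i, h_i = 2, 2, 2, 2, and Δ_i = (y_(i+1) − y_i)/h_i = -1/2, 0, 7/2, -5/2:
  2·σ_0 + 8·σ_1 + 2·σ_2 = 6(Δ_1 - Δ_0) = 3
  2·σ_1 + 8·σ_2 + 2·σ_3 = 6(Δ_2 - Δ_1) = 21
  2·σ_2 + 8·σ_3 + 2·σ_4 = 6(Δ_3 - Δ_2) = -36
Natural end conditions: σ_0 = σ_4 = 0.
Forward elimination and back-substitution give σ_0 = 0, σ_1 = -75/112, σ_2 = 117/28, σ_3 = -621/112, σ_4 = 0.
On [6, 8], S(x) = 5 + 67/56·(x - 6) - 621/224·(x - 6)² + 207/448·(x - 6)³.
With (x - 6) = 1: S(7) = 1741/448.

3.8862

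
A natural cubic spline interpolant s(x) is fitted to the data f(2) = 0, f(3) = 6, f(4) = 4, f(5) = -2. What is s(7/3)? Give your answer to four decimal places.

With σ_i denoting the second derivative at x_i, h_i = 1, 1, 1, and Δ_i = (y_(i+1) − y_i)/h_i = 6, -2, -6:
  1·σ_0 + 4·σ_1 + 1·σ_2 = 6(Δ_1 - Δ_0) = -48
  1·σ_1 + 4·σ_2 + 1·σ_3 = 6(Δ_2 - Δ_1) = -24
Natural end conditions: σ_0 = σ_3 = 0.
Solving: σ_0 = 0, σ_1 = -56/5, σ_2 = -16/5, σ_3 = 0.
On [2, 3], s(x) = 0 + 118/15·(x - 2) + 0·(x - 2)² - 28/15·(x - 2)³.
With (x - 2) = 1/3: s(7/3) = 1034/405.

2.5531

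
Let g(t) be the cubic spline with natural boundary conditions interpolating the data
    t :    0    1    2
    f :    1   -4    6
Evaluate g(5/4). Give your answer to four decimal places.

-2.7305

Write M_i for g''(x_i). With h_i = 1, 1 and divided differences Δ_i = -5, 10, the continuity of g' gives the tridiagonal system
  1·M_0 + 4·M_1 + 1·M_2 = 6(Δ_1 - Δ_0) = 90
Natural end conditions: M_0 = M_2 = 0.
Solving the tridiagonal system: M_0 = 0, M_1 = 45/2, M_2 = 0.
On [1, 2], g(t) = -4 + 5/2·(t - 1) + 45/4·(t - 1)² - 15/4·(t - 1)³.
With (t - 1) = 1/4: g(5/4) = -699/256.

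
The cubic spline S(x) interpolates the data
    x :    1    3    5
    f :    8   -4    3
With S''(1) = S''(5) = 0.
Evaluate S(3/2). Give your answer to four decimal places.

3.8867

Write σ_i for S''(x_i). With h_i = 2, 2 and divided differences Δ_i = -6, 7/2, the continuity of S' gives the tridiagonal system
  2·σ_0 + 8·σ_1 + 2·σ_2 = 6(Δ_1 - Δ_0) = 57
Natural end conditions: σ_0 = σ_2 = 0.
Solving: σ_0 = 0, σ_1 = 57/8, σ_2 = 0.
On [1, 3], S(x) = 8 - 67/8·(x - 1) + 0·(x - 1)² + 19/32·(x - 1)³.
With (x - 1) = 1/2: S(3/2) = 995/256.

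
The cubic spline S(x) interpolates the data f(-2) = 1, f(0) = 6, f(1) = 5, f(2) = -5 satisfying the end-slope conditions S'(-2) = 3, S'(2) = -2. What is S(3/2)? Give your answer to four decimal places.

Put M_i = S'' at the i-th knot. Here h = (2, 1, 1) and Δ = (5/2, -1, -10), so the interior equations h_(i-1)·M_(i-1) + 2(h_(i-1)+h_i)·M_i + h_i·M_(i+1) = 6(Δ_i − Δ_(i-1)) read
  2·M_0 + 6·M_1 + 1·M_2 = 6(Δ_1 - Δ_0) = -21
  1·M_1 + 4·M_2 + 1·M_3 = 6(Δ_2 - Δ_1) = -54
Clamped end conditions give two more equations: 2h_0·M_0 + h_0·M_1 = 6(Δ_0 - S'(-2)) = -3 and h_2·M_2 + 2h_2·M_3 = 6(S'(2) - Δ_2) = 48.
Solving: M_0 = -23/22, M_1 = 13/22, M_2 = -247/11, M_3 = 775/22.
On [1, 2], S(x) = 5 - 369/44·(x - 1) - 247/22·(x - 1)² + 423/44·(x - 1)³.
With (x - 1) = 1/2: S(3/2) = -281/352.

-0.7983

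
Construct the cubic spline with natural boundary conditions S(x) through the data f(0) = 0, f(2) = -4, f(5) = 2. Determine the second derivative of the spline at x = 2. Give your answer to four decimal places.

With m_i denoting the second derivative at x_i, h_i = 2, 3, and Δ_i = (y_(i+1) − y_i)/h_i = -2, 2:
  2·m_0 + 10·m_1 + 3·m_2 = 6(Δ_1 - Δ_0) = 24
Natural end conditions: m_0 = m_2 = 0.
Solving: m_0 = 0, m_1 = 12/5, m_2 = 0.

2.4000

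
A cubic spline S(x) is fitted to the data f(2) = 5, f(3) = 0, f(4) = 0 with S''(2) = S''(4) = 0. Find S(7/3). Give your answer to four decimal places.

Let m_i = S''(x_i). Step sizes h_i = 1, 1; slopes of the chords Δ_i = (y_(i+1) - y_i)/h_i = -5, 0.
  1·m_0 + 4·m_1 + 1·m_2 = 6(Δ_1 - Δ_0) = 30
Natural end conditions: m_0 = m_2 = 0.
Hence m_0 = 0, m_1 = 15/2, m_2 = 0.
On [2, 3], S(x) = 5 - 25/4·(x - 2) + 0·(x - 2)² + 5/4·(x - 2)³.
With (x - 2) = 1/3: S(7/3) = 80/27.

2.9630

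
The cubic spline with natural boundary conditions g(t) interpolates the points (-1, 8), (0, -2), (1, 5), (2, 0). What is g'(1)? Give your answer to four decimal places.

With M_i denoting the second derivative at x_i, h_i = 1, 1, 1, and Δ_i = (y_(i+1) − y_i)/h_i = -10, 7, -5:
  1·M_0 + 4·M_1 + 1·M_2 = 6(Δ_1 - Δ_0) = 102
  1·M_1 + 4·M_2 + 1·M_3 = 6(Δ_2 - Δ_1) = -72
Natural end conditions: M_0 = M_3 = 0.
Solving: M_0 = 0, M_1 = 32, M_2 = -26, M_3 = 0.
On [1, 2], g'(t) = b_2 + 2c_2·(t - 1) + 3d_2·(t - 1)² with b_2 = Δ_2 - h_2(2M_2 + M_3)/6 = 11/3, c_2 = M_2/2 = -13, d_2 = (M_3 - M_2)/(6h_2) = 13/3. So g'(1) = 11/3.

3.6667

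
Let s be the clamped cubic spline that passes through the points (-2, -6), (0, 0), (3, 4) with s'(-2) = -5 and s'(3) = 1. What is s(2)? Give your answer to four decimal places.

3.5852

Let m_i = s''(x_i). Step sizes h_i = 2, 3; slopes of the chords Δ_i = (y_(i+1) - y_i)/h_i = 3, 4/3.
  2·m_0 + 10·m_1 + 3·m_2 = 6(Δ_1 - Δ_0) = -10
Clamped end conditions give two more equations: 2h_0·m_0 + h_0·m_1 = 6(Δ_0 - s'(-2)) = 48 and h_1·m_1 + 2h_1·m_2 = 6(s'(3) - Δ_1) = -2.
Hence m_0 = 71/5, m_1 = -22/5, m_2 = 28/15.
On [0, 3], s(x) = 0 + 24/5·x - 11/5·x² + 47/135·x³.
With x = 2: s(2) = 484/135.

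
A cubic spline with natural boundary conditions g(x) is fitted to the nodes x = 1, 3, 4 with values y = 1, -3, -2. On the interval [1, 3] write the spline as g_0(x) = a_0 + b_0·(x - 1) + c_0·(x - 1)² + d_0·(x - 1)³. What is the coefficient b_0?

-3

Put M_i = g'' at the i-th knot. Here h = (2, 1) and Δ = (-2, 1), so the interior equations h_(i-1)·M_(i-1) + 2(h_(i-1)+h_i)·M_i + h_i·M_(i+1) = 6(Δ_i − Δ_(i-1)) read
  2·M_0 + 6·M_1 + 1·M_2 = 6(Δ_1 - Δ_0) = 18
Natural end conditions: M_0 = M_2 = 0.
Hence M_0 = 0, M_1 = 3, M_2 = 0.
On [1, 3], with g_0(x) = a_0 + b_0·(x - 1) + c_0·(x - 1)² + d_0·(x - 1)³: c_0 = M_0/2 = 0, d_0 = (M_1 - M_0)/(6h_0) = 1/4, b_0 = Δ_0 - h_0(2M_0 + M_1)/6 = -3.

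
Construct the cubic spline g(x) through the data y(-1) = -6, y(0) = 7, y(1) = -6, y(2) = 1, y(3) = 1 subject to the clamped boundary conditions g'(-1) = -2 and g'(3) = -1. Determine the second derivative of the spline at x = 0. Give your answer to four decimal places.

-73.1429

With M_i denoting the second derivative at x_i, h_i = 1, 1, 1, 1, and Δ_i = (y_(i+1) − y_i)/h_i = 13, -13, 7, 0:
  1·M_0 + 4·M_1 + 1·M_2 = 6(Δ_1 - Δ_0) = -156
  1·M_1 + 4·M_2 + 1·M_3 = 6(Δ_2 - Δ_1) = 120
  1·M_2 + 4·M_3 + 1·M_4 = 6(Δ_3 - Δ_2) = -42
Clamped end conditions give two more equations: 2h_0·M_0 + h_0·M_1 = 6(Δ_0 - g'(-1)) = 90 and h_3·M_3 + 2h_3·M_4 = 6(g'(3) - Δ_3) = -6.
Forward elimination and back-substitution give M_0 = 571/7, M_1 = -512/7, M_2 = 55, M_3 = -188/7, M_4 = 73/7.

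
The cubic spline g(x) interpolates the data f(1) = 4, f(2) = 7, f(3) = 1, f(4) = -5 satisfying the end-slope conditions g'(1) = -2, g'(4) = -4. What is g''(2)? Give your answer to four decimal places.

Write M_i for g''(x_i). With h_i = 1, 1, 1 and divided differences Δ_i = 3, -6, -6, the continuity of g' gives the tridiagonal system
  1·M_0 + 4·M_1 + 1·M_2 = 6(Δ_1 - Δ_0) = -54
  1·M_1 + 4·M_2 + 1·M_3 = 6(Δ_2 - Δ_1) = 0
Clamped end conditions give two more equations: 2h_0·M_0 + h_0·M_1 = 6(Δ_0 - g'(1)) = 30 and h_2·M_2 + 2h_2·M_3 = 6(g'(4) - Δ_2) = 12.
Solving: M_0 = 382/15, M_1 = -314/15, M_2 = 64/15, M_3 = 58/15.

-20.9333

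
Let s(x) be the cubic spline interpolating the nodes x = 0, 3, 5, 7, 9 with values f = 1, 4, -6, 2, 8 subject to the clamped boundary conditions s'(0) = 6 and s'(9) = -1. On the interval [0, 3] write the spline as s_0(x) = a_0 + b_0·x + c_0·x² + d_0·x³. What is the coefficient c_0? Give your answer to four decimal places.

-1.3986

Write M_i for s''(x_i). With h_i = 3, 2, 2, 2 and divided differences Δ_i = 1, -5, 4, 3, the continuity of s' gives the tridiagonal system
  3·M_0 + 10·M_1 + 2·M_2 = 6(Δ_1 - Δ_0) = -36
  2·M_1 + 8·M_2 + 2·M_3 = 6(Δ_2 - Δ_1) = 54
  2·M_2 + 8·M_3 + 2·M_4 = 6(Δ_3 - Δ_2) = -6
Clamped end conditions give two more equations: 2h_0·M_0 + h_0·M_1 = 6(Δ_0 - s'(0)) = -30 and h_3·M_3 + 2h_3·M_4 = 6(s'(9) - Δ_3) = -24.
Solving the tridiagonal system: M_0 = -193/69, M_1 = -304/69, M_2 = 1135/138, M_3 = -103/69, M_4 = -725/138.
On [0, 3], with s_0(x) = a_0 + b_0·x + c_0·x² + d_0·x³: c_0 = M_0/2 = -193/138, d_0 = (M_1 - M_0)/(6h_0) = -37/414, b_0 = Δ_0 - h_0(2M_0 + M_1)/6 = 6.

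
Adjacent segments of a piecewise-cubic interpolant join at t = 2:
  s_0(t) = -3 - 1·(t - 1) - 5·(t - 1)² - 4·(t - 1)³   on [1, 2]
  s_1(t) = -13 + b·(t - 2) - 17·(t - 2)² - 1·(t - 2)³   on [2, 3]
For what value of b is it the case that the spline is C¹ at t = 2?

-23

s_0'(t) = -1 - 10·(t - 1) - 12·(t - 1)², so s_0'(2) = -23. On the right, s_1'(2) = b, so b = -23.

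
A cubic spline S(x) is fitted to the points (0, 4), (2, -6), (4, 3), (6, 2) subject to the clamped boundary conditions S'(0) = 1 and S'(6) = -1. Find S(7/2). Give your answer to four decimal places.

0.4281

Let σ_i = S''(x_i). Step sizes h_i = 2, 2, 2; slopes of the chords Δ_i = (y_(i+1) - y_i)/h_i = -5, 9/2, -1/2.
  2·σ_0 + 8·σ_1 + 2·σ_2 = 6(Δ_1 - Δ_0) = 57
  2·σ_1 + 8·σ_2 + 2·σ_3 = 6(Δ_2 - Δ_1) = -30
Clamped end conditions give two more equations: 2h_0·σ_0 + h_0·σ_1 = 6(Δ_0 - S'(0)) = -36 and h_2·σ_2 + 2h_2·σ_3 = 6(S'(6) - Δ_2) = -3.
Hence σ_0 = -232/15, σ_1 = 194/15, σ_2 = -233/30, σ_3 = 47/15.
On [2, 4], S(x) = -6 - 23/15·(x - 2) + 97/15·(x - 2)² - 69/40·(x - 2)³.
With (x - 2) = 3/2: S(7/2) = 137/320.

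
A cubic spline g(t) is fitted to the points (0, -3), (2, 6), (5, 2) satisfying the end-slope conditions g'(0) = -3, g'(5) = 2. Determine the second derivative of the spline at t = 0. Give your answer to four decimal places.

Write m_i for g''(x_i). With h_i = 2, 3 and divided differences Δ_i = 9/2, -4/3, the continuity of g' gives the tridiagonal system
  2·m_0 + 10·m_1 + 3·m_2 = 6(Δ_1 - Δ_0) = -35
Clamped end conditions give two more equations: 2h_0·m_0 + h_0·m_1 = 6(Δ_0 - g'(0)) = 45 and h_1·m_1 + 2h_1·m_2 = 6(g'(5) - Δ_1) = 20.
Solving: m_0 = 63/4, m_1 = -9, m_2 = 47/6.

15.7500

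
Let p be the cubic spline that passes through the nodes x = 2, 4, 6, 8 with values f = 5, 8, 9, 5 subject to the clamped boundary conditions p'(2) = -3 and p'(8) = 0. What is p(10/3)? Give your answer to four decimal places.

With σ_i denoting the second derivative at x_i, h_i = 2, 2, 2, and Δ_i = (y_(i+1) − y_i)/h_i = 3/2, 1/2, -2:
  2·σ_0 + 8·σ_1 + 2·σ_2 = 6(Δ_1 - Δ_0) = -6
  2·σ_1 + 8·σ_2 + 2·σ_3 = 6(Δ_2 - Δ_1) = -15
Clamped end conditions give two more equations: 2h_0·σ_0 + h_0·σ_1 = 6(Δ_0 - p'(2)) = 27 and h_2·σ_2 + 2h_2·σ_3 = 6(p'(8) - Δ_2) = 12.
Hence σ_0 = 39/5, σ_1 = -21/10, σ_2 = -12/5, σ_3 = 21/5.
On [2, 4], p(x) = 5 - 3·(x - 2) + 39/10·(x - 2)² - 33/40·(x - 2)³.
With (x - 2) = 4/3: p(10/3) = 269/45.

5.9778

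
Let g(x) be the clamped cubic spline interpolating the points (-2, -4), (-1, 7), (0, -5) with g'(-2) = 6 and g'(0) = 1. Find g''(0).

Put M_i = g'' at the i-th knot. Here h = (1, 1) and Δ = (11, -12), so the interior equations h_(i-1)·M_(i-1) + 2(h_(i-1)+h_i)·M_i + h_i·M_(i+1) = 6(Δ_i − Δ_(i-1)) read
  1·M_0 + 4·M_1 + 1·M_2 = 6(Δ_1 - Δ_0) = -138
Clamped end conditions give two more equations: 2h_0·M_0 + h_0·M_1 = 6(Δ_0 - g'(-2)) = 30 and h_1·M_1 + 2h_1·M_2 = 6(g'(0) - Δ_1) = 78.
Solving the tridiagonal system: M_0 = 47, M_1 = -64, M_2 = 71.

71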